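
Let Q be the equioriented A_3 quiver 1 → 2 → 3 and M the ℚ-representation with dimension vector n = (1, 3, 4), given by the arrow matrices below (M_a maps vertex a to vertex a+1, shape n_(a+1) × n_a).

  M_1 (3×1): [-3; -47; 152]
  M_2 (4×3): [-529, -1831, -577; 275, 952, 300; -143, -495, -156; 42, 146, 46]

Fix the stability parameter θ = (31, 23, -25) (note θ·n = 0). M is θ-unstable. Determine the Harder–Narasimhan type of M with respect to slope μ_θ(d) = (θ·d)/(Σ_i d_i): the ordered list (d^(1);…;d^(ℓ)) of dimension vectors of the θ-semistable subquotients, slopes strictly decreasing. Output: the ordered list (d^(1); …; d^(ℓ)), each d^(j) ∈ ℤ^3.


Via rank(M_{q-1}∘⋯∘M_p): M ≅ I[1,3], I[2,3]^2, I[3,3].
μ_θ-semistable layers: μ^(1)=29/3; μ^(2)=-1; μ^(3)=-25

((1, 1, 1); (0, 2, 2); (0, 0, 1))


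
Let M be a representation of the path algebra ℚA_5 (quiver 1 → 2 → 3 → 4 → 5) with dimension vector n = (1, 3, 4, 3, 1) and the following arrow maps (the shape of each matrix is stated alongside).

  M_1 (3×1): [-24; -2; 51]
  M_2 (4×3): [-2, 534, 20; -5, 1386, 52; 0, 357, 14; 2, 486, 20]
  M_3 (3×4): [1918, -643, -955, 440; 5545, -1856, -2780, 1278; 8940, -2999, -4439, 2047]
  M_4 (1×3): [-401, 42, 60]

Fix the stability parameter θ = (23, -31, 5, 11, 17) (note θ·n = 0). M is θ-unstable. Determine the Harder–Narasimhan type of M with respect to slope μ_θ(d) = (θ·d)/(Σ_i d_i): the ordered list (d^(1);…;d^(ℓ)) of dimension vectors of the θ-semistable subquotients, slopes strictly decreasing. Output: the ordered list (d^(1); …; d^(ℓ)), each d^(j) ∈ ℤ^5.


Via rank(M_{q-1}∘⋯∘M_p): M ≅ I[1,2], I[2,4], I[2,5], I[3,3], I[3,4].
μ_θ-semistable layers: μ^(1)=17; μ^(2)=11; μ^(3)=5; μ^(4)=-4; μ^(5)=-31

((0, 0, 0, 0, 1); (0, 0, 0, 3, 0); (0, 0, 4, 0, 0); (1, 1, 0, 0, 0); (0, 2, 0, 0, 0))


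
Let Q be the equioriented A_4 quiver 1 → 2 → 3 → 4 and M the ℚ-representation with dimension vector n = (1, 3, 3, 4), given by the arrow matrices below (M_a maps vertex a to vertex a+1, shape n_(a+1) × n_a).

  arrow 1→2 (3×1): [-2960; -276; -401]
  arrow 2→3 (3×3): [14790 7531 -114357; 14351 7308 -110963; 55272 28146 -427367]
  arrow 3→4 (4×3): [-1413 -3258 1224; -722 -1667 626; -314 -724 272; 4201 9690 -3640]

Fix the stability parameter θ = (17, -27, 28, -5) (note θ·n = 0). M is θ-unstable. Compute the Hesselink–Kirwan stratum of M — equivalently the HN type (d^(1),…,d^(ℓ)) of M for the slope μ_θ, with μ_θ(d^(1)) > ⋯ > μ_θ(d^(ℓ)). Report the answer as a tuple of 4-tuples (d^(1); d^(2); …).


Barcode: M ≅ I[1,4], I[2,3], I[2,4], I[4,4]^2. HN layers by μ_θ (4 steps, strictly decreasing):
  μ^(1)=28; μ^(2)=23/2; μ^(3)=-5; μ^(4)=-27

((0, 0, 1, 0); (0, 0, 2, 2); (1, 1, 0, 2); (0, 2, 0, 0))


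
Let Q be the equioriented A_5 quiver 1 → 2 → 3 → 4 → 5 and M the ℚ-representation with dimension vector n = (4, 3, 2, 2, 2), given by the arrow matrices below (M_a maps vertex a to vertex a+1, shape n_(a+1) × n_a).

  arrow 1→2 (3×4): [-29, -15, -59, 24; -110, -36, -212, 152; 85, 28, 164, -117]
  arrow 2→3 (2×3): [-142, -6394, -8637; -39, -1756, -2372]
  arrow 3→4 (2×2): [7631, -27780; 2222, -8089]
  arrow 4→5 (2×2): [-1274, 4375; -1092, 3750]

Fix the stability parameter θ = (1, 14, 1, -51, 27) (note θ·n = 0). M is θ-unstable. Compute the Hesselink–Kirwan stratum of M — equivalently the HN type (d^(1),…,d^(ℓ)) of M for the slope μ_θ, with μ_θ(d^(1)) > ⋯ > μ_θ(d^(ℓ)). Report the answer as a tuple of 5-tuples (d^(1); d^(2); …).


Barcode: M ≅ I[1,1], I[1,2], I[1,4], I[1,5], I[5,5]. HN layers by μ_θ (4 steps, strictly decreasing):
  μ^(1)=27; μ^(2)=14; μ^(3)=1; μ^(4)=-35/4

((0, 0, 0, 0, 2); (0, 1, 0, 0, 0); (2, 0, 0, 0, 0); (2, 2, 2, 2, 0))


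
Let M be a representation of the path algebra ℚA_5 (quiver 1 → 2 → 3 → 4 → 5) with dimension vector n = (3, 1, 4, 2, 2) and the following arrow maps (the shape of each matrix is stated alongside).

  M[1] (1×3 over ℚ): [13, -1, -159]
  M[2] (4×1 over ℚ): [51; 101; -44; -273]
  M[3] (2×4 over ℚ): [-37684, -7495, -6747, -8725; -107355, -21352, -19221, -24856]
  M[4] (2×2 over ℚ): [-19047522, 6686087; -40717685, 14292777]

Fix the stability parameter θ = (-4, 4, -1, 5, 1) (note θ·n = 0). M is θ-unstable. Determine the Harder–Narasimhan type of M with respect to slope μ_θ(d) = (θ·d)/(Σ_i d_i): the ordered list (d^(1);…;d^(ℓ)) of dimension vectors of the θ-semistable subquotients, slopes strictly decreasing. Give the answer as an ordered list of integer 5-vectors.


Interval decomposition of M: I[1,1]^2, I[1,5], I[3,3]^2, I[3,5].
HN type (ℓ=4): μ^(1)=3; μ^(2)=3/2; μ^(3)=-1; μ^(4)=-4

((0, 0, 0, 2, 2); (0, 1, 1, 0, 0); (0, 0, 3, 0, 0); (3, 0, 0, 0, 0))


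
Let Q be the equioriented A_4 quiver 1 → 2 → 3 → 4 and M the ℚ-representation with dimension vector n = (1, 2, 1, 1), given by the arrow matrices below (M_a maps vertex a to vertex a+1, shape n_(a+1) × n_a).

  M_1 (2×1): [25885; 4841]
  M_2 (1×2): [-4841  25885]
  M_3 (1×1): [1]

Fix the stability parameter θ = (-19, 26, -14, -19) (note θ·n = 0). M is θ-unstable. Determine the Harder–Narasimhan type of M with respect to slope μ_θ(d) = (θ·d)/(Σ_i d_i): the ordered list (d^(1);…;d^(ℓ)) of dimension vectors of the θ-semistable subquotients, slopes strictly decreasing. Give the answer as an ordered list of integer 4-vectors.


Barcode: M ≅ I[1,2], I[2,4]. HN layers by μ_θ (3 steps, strictly decreasing):
  μ^(1)=26; μ^(2)=-7/3; μ^(3)=-19

((0, 1, 0, 0); (0, 1, 1, 1); (1, 0, 0, 0))


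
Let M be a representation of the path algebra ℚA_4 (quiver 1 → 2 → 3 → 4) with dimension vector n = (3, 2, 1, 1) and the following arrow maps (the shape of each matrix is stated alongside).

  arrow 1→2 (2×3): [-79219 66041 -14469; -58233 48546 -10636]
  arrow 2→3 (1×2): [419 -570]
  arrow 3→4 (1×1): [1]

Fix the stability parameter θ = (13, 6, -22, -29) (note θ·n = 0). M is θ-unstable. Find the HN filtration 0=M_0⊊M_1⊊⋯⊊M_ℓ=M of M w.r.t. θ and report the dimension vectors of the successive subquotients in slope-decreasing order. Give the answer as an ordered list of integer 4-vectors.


Interval decomposition of M: I[1,1], I[1,2], I[1,4].
HN type (ℓ=3): μ^(1)=13; μ^(2)=19/2; μ^(3)=-8

((1, 0, 0, 0); (1, 1, 0, 0); (1, 1, 1, 1))


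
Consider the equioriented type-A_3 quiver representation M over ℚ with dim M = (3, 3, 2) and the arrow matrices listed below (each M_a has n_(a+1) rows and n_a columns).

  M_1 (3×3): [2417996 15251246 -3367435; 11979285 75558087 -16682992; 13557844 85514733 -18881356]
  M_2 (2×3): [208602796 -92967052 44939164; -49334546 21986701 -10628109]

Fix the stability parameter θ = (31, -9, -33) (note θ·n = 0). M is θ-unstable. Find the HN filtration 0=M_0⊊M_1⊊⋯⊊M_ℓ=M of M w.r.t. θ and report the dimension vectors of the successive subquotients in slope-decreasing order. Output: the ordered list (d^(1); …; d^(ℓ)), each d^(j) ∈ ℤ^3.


Via rank(M_{q-1}∘⋯∘M_p): M ≅ I[1,2], I[1,3]^2.
μ_θ-semistable layers: μ^(1)=11; μ^(2)=-11/3

((1, 1, 0); (2, 2, 2))


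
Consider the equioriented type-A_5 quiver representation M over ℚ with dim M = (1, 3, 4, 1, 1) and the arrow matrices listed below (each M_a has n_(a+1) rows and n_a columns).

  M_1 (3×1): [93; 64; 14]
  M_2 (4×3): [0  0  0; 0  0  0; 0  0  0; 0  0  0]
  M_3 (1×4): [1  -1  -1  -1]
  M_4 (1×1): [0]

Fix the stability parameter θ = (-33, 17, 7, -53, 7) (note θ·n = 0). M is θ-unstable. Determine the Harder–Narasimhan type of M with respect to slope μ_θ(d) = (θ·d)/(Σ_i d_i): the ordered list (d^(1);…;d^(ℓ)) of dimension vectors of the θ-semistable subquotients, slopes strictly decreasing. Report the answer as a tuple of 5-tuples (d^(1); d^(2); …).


Interval decomposition of M: I[1,2], I[2,2]^2, I[3,3]^3, I[3,4], I[5,5].
HN type (ℓ=4): μ^(1)=17; μ^(2)=7; μ^(3)=-23; μ^(4)=-33

((0, 3, 0, 0, 0); (0, 0, 3, 0, 1); (0, 0, 1, 1, 0); (1, 0, 0, 0, 0))


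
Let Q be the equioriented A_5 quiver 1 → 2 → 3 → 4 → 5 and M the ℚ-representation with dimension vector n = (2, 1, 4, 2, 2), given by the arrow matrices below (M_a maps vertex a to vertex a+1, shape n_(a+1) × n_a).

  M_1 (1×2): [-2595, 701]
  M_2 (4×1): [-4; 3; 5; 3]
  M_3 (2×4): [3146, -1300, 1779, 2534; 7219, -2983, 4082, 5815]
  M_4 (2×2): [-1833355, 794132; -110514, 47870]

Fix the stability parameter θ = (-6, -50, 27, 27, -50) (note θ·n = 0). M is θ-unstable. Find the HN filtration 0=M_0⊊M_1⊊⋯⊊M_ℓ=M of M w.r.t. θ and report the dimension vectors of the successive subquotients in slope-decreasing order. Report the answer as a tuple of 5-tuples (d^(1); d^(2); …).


Barcode: M ≅ I[1,1], I[1,5], I[3,3]^2, I[3,5]. HN layers by μ_θ (4 steps, strictly decreasing):
  μ^(1)=27; μ^(2)=4/3; μ^(3)=-6; μ^(4)=-28

((0, 0, 2, 0, 0); (0, 0, 2, 2, 2); (1, 0, 0, 0, 0); (1, 1, 0, 0, 0))


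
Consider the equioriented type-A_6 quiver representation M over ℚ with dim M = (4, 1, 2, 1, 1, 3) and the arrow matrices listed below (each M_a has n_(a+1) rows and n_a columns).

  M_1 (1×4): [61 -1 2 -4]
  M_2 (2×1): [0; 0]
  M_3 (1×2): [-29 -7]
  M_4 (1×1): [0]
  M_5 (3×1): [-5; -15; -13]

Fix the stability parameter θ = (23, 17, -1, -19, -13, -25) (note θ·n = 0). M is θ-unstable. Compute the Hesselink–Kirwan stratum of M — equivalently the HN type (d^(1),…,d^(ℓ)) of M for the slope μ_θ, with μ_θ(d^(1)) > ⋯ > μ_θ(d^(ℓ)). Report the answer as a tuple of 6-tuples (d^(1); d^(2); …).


Via rank(M_{q-1}∘⋯∘M_p): M ≅ I[1,1]^3, I[1,2], I[3,3], I[3,4], I[5,6], I[6,6]^2.
μ_θ-semistable layers: μ^(1)=23; μ^(2)=20; μ^(3)=-1; μ^(4)=-10; μ^(5)=-19; μ^(6)=-25

((3, 0, 0, 0, 0, 0); (1, 1, 0, 0, 0, 0); (0, 0, 1, 0, 0, 0); (0, 0, 1, 1, 0, 0); (0, 0, 0, 0, 1, 1); (0, 0, 0, 0, 0, 2))


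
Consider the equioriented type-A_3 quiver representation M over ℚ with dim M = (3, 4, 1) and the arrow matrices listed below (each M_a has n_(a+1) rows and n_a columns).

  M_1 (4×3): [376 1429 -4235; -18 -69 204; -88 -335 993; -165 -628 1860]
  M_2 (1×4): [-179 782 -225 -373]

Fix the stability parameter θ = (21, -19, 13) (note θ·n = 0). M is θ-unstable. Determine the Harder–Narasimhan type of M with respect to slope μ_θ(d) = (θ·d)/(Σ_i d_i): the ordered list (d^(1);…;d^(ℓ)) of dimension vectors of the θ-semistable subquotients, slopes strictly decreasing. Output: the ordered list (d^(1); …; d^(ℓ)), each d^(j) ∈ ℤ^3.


Interval decomposition of M: I[1,2]^2, I[1,3], I[2,2].
HN type (ℓ=3): μ^(1)=13; μ^(2)=1; μ^(3)=-19

((0, 0, 1); (3, 3, 0); (0, 1, 0))


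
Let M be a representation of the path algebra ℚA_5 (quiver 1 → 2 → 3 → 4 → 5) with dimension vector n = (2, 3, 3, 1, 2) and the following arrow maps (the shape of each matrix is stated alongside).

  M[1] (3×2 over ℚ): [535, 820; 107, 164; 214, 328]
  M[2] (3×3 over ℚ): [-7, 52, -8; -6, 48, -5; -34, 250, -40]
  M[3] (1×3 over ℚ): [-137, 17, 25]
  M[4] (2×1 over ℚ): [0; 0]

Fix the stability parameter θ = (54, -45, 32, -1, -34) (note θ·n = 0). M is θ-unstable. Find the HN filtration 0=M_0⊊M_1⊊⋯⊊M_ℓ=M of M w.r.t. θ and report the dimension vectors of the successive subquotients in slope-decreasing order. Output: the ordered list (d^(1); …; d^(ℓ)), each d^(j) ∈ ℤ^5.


Barcode: M ≅ I[1,1], I[1,4], I[2,3]^2, I[5,5]^2. HN layers by μ_θ (6 steps, strictly decreasing):
  μ^(1)=54; μ^(2)=32; μ^(3)=31/2; μ^(4)=9/2; μ^(5)=-34; μ^(6)=-45

((1, 0, 0, 0, 0); (0, 0, 2, 0, 0); (0, 0, 1, 1, 0); (1, 1, 0, 0, 0); (0, 0, 0, 0, 2); (0, 2, 0, 0, 0))


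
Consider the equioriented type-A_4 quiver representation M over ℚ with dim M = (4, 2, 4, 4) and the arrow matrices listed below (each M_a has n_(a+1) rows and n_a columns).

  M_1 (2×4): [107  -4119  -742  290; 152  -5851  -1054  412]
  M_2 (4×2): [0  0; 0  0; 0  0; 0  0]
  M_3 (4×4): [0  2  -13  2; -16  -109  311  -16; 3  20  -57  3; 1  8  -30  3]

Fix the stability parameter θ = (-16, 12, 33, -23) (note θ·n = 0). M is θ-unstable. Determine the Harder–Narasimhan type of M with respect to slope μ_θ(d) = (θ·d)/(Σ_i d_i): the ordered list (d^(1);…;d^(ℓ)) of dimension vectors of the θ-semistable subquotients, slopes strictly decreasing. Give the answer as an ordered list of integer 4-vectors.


Barcode: M ≅ I[1,1]^2, I[1,2]^2, I[3,3], I[3,4]^3, I[4,4]. HN layers by μ_θ (5 steps, strictly decreasing):
  μ^(1)=33; μ^(2)=12; μ^(3)=5; μ^(4)=-16; μ^(5)=-23

((0, 0, 1, 0); (0, 2, 0, 0); (0, 0, 3, 3); (4, 0, 0, 0); (0, 0, 0, 1))


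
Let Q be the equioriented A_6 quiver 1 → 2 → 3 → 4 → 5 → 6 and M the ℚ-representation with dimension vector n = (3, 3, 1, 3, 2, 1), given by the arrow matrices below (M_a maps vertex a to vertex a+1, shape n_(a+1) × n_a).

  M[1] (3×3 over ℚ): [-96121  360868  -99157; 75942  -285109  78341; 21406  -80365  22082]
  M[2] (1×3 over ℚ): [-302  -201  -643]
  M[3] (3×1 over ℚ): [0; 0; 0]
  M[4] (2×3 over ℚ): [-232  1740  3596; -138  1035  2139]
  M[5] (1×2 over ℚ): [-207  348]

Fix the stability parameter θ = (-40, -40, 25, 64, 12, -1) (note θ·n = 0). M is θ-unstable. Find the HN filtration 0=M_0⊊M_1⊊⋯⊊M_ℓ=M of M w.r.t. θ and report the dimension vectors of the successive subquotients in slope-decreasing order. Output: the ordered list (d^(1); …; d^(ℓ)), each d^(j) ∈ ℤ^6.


Via rank(M_{q-1}∘⋯∘M_p): M ≅ I[1,2]^2, I[1,3], I[4,4]^2, I[4,5], I[5,6].
μ_θ-semistable layers: μ^(1)=64; μ^(2)=38; μ^(3)=25; μ^(4)=11/2; μ^(5)=-40

((0, 0, 0, 2, 0, 0); (0, 0, 0, 1, 1, 0); (0, 0, 1, 0, 0, 0); (0, 0, 0, 0, 1, 1); (3, 3, 0, 0, 0, 0))


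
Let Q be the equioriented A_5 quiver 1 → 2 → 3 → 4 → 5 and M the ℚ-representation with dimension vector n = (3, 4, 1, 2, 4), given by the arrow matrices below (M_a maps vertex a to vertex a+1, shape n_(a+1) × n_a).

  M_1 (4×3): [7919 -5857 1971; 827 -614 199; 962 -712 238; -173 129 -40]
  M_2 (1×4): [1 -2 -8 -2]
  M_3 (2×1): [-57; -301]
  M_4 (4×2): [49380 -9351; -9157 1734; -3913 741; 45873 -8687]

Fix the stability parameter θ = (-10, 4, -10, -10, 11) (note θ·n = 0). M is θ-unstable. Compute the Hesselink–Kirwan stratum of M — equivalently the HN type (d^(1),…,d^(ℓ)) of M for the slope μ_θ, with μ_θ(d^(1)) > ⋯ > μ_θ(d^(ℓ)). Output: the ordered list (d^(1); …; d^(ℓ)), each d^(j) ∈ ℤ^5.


Interval decomposition of M: I[1,2]^2, I[1,5], I[2,2], I[4,5], I[5,5]^2.
HN type (ℓ=4): μ^(1)=11; μ^(2)=4; μ^(3)=-16/3; μ^(4)=-10

((0, 0, 0, 0, 4); (0, 3, 0, 0, 0); (0, 1, 1, 1, 0); (3, 0, 0, 1, 0))


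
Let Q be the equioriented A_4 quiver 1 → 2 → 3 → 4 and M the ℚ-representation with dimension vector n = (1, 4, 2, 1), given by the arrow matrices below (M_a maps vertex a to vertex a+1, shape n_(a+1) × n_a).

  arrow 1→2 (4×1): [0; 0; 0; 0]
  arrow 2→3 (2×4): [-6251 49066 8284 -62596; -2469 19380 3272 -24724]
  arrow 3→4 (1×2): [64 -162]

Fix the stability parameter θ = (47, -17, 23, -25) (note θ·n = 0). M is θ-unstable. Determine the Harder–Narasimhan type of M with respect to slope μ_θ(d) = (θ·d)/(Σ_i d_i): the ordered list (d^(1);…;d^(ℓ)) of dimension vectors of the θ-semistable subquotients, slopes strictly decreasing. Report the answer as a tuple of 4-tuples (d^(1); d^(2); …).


Via rank(M_{q-1}∘⋯∘M_p): M ≅ I[1,1], I[2,2]^2, I[2,3], I[2,4].
μ_θ-semistable layers: μ^(1)=47; μ^(2)=23; μ^(3)=-1; μ^(4)=-17

((1, 0, 0, 0); (0, 0, 1, 0); (0, 0, 1, 1); (0, 4, 0, 0))


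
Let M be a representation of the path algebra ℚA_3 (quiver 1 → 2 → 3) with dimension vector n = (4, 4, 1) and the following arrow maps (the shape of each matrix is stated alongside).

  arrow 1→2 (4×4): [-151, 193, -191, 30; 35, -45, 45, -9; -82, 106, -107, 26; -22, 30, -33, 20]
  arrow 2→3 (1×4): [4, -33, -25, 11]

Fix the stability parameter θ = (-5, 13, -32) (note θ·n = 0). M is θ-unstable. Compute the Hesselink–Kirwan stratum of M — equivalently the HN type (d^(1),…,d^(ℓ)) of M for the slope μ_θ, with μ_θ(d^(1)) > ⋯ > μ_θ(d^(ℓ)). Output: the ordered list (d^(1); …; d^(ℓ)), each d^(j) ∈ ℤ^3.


Via rank(M_{q-1}∘⋯∘M_p): M ≅ I[1,1], I[1,2]^2, I[1,3], I[2,2].
μ_θ-semistable layers: μ^(1)=13; μ^(2)=-5; μ^(3)=-8

((0, 3, 0); (3, 0, 0); (1, 1, 1))


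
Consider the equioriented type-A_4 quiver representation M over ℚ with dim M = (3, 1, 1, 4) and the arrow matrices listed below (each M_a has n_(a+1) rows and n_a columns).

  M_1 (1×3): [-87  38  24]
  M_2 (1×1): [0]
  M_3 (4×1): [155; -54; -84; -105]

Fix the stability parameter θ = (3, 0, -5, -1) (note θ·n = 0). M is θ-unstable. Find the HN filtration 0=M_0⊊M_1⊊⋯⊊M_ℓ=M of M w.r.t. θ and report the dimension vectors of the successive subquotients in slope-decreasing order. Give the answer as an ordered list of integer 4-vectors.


Via rank(M_{q-1}∘⋯∘M_p): M ≅ I[1,1]^2, I[1,2], I[3,4], I[4,4]^3.
μ_θ-semistable layers: μ^(1)=3; μ^(2)=3/2; μ^(3)=-1; μ^(4)=-5

((2, 0, 0, 0); (1, 1, 0, 0); (0, 0, 0, 4); (0, 0, 1, 0))


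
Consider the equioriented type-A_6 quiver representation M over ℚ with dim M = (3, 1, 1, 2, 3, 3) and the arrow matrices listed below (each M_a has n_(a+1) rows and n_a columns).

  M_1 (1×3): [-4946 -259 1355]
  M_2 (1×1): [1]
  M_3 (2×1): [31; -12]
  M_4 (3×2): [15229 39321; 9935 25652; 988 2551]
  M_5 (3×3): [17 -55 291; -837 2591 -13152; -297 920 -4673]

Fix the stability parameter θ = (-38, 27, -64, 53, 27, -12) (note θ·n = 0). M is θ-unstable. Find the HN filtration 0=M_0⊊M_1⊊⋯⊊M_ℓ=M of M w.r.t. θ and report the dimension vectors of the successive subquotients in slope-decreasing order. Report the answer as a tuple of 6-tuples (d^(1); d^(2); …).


Interval decomposition of M: I[1,1]^2, I[1,6], I[4,6], I[5,6].
HN type (ℓ=4): μ^(1)=68/3; μ^(2)=15/2; μ^(3)=-37/2; μ^(4)=-38

((0, 0, 0, 2, 2, 2); (0, 0, 0, 0, 1, 1); (0, 1, 1, 0, 0, 0); (3, 0, 0, 0, 0, 0))


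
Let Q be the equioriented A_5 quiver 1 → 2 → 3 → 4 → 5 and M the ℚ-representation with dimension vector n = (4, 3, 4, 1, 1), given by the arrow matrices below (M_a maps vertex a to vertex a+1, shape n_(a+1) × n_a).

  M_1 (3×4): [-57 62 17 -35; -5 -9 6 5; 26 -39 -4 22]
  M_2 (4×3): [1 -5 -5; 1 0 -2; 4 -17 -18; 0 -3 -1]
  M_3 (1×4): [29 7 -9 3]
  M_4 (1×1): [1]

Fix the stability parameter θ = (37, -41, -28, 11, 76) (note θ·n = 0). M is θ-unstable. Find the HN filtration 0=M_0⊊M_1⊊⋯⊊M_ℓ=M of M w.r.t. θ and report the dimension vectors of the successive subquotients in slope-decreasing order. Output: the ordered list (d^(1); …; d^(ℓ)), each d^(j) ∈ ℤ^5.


Via rank(M_{q-1}∘⋯∘M_p): M ≅ I[1,1], I[1,3]^2, I[1,5], I[3,3].
μ_θ-semistable layers: μ^(1)=76; μ^(2)=37; μ^(3)=11; μ^(4)=-32/3; μ^(5)=-28

((0, 0, 0, 0, 1); (1, 0, 0, 0, 0); (0, 0, 0, 1, 0); (3, 3, 3, 0, 0); (0, 0, 1, 0, 0))


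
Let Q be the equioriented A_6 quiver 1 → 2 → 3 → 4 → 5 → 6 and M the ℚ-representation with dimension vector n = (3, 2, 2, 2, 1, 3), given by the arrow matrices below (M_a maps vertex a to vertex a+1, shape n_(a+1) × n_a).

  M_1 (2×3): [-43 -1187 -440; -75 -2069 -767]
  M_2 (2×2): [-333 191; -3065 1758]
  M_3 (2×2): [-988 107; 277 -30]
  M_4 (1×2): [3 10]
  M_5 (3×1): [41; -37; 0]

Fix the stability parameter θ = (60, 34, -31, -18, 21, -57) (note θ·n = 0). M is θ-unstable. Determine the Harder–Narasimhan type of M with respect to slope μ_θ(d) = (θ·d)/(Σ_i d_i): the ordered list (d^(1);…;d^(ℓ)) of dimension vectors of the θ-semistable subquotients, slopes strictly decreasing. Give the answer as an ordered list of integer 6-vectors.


Barcode: M ≅ I[1,1], I[1,4], I[1,6], I[6,6]^2. HN layers by μ_θ (4 steps, strictly decreasing):
  μ^(1)=60; μ^(2)=45/4; μ^(3)=3/2; μ^(4)=-57

((1, 0, 0, 0, 0, 0); (1, 1, 1, 1, 0, 0); (1, 1, 1, 1, 1, 1); (0, 0, 0, 0, 0, 2))


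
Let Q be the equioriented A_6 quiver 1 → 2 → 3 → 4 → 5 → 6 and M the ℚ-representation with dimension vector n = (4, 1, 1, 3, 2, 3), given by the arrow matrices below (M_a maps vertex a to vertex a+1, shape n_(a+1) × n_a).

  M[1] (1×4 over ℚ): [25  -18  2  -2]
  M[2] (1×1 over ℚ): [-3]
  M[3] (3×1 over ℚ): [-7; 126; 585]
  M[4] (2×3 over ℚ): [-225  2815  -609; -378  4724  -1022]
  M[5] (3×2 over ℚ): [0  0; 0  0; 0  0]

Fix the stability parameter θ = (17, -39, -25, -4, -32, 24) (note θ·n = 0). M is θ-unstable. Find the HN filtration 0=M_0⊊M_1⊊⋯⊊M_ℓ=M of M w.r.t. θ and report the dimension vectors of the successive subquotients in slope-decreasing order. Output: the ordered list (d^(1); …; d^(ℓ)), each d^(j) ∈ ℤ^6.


Interval decomposition of M: I[1,1]^3, I[1,4], I[4,5]^2, I[6,6]^3.
HN type (ℓ=5): μ^(1)=24; μ^(2)=17; μ^(3)=-4; μ^(4)=-47/3; μ^(5)=-18

((0, 0, 0, 0, 0, 3); (3, 0, 0, 0, 0, 0); (0, 0, 0, 1, 0, 0); (1, 1, 1, 0, 0, 0); (0, 0, 0, 2, 2, 0))


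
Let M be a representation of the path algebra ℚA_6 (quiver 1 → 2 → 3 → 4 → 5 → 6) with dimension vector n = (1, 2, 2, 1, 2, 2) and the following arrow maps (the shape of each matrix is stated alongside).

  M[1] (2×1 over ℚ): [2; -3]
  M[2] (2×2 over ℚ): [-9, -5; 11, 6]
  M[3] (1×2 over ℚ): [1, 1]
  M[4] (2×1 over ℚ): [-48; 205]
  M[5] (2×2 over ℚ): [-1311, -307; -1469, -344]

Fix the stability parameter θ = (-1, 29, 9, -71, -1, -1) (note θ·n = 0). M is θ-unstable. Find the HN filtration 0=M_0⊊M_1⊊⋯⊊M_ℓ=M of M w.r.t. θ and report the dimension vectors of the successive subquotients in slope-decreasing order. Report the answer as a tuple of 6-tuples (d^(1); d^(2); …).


Via rank(M_{q-1}∘⋯∘M_p): M ≅ I[1,6], I[2,3], I[5,6].
μ_θ-semistable layers: μ^(1)=19; μ^(2)=-1; μ^(3)=-17/2

((0, 1, 1, 0, 0, 0); (0, 0, 0, 0, 2, 2); (1, 1, 1, 1, 0, 0))


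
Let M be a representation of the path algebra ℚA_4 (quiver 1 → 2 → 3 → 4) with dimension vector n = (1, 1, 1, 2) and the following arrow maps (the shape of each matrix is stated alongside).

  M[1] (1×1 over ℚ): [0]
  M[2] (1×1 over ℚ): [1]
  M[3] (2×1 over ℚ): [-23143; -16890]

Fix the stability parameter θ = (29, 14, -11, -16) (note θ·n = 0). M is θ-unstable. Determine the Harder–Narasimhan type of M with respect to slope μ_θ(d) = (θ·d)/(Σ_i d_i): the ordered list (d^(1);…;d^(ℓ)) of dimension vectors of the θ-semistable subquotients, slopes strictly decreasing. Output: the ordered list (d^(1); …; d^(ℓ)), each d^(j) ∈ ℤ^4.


Interval decomposition of M: I[1,1], I[2,4], I[4,4].
HN type (ℓ=3): μ^(1)=29; μ^(2)=-13/3; μ^(3)=-16

((1, 0, 0, 0); (0, 1, 1, 1); (0, 0, 0, 1))


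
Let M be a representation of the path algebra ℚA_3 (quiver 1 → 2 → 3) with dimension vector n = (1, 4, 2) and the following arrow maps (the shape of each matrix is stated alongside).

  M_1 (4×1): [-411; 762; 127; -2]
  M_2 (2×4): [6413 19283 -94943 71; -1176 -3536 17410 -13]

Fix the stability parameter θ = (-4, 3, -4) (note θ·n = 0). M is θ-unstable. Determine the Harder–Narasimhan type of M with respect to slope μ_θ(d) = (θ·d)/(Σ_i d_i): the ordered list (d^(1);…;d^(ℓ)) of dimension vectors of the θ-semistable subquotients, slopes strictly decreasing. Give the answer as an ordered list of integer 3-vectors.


Via rank(M_{q-1}∘⋯∘M_p): M ≅ I[1,2], I[2,2], I[2,3]^2.
μ_θ-semistable layers: μ^(1)=3; μ^(2)=-1/2; μ^(3)=-4

((0, 2, 0); (0, 2, 2); (1, 0, 0))


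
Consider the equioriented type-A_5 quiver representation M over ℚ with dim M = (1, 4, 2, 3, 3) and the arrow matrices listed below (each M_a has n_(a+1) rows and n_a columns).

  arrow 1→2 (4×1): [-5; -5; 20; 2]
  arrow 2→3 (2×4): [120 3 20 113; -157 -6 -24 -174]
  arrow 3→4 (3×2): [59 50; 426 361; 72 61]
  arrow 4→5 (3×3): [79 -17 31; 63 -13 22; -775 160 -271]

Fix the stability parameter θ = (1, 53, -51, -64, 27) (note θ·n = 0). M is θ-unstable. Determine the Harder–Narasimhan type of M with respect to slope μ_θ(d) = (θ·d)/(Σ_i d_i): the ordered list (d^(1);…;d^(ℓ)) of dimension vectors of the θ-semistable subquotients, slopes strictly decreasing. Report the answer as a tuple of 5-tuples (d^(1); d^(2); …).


Via rank(M_{q-1}∘⋯∘M_p): M ≅ I[1,5], I[2,2]^2, I[2,5], I[4,5].
μ_θ-semistable layers: μ^(1)=53; μ^(2)=27; μ^(3)=-61/4; μ^(4)=-62/3; μ^(5)=-64

((0, 2, 0, 0, 0); (0, 0, 0, 0, 3); (1, 1, 1, 1, 0); (0, 1, 1, 1, 0); (0, 0, 0, 1, 0))


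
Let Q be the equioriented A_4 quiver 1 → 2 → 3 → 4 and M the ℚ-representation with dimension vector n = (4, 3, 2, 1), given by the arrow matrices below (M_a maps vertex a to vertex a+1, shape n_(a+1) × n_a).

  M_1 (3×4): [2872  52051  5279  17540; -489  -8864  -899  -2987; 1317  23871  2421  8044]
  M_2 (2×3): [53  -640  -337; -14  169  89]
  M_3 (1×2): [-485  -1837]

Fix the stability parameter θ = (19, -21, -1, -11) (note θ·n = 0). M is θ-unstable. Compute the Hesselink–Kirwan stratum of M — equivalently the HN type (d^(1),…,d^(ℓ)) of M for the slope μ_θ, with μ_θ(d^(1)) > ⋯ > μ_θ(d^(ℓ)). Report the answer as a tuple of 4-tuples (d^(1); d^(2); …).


Barcode: M ≅ I[1,1], I[1,2], I[1,3], I[1,4]. HN layers by μ_θ (3 steps, strictly decreasing):
  μ^(1)=19; μ^(2)=-1; μ^(3)=-7/2

((1, 0, 0, 0); (2, 2, 1, 0); (1, 1, 1, 1))


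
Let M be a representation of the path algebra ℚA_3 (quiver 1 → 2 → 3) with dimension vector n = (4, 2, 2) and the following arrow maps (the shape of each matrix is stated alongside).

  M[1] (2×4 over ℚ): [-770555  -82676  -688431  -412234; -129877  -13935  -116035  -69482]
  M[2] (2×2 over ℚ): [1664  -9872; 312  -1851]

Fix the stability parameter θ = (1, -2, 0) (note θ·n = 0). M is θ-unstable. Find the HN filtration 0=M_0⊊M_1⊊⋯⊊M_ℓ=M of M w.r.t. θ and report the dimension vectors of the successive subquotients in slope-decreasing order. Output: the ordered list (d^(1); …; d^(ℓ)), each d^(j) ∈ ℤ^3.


Via rank(M_{q-1}∘⋯∘M_p): M ≅ I[1,1]^2, I[1,2], I[1,3], I[3,3].
μ_θ-semistable layers: μ^(1)=1; μ^(2)=0; μ^(3)=-1/2

((2, 0, 0); (0, 0, 2); (2, 2, 0))


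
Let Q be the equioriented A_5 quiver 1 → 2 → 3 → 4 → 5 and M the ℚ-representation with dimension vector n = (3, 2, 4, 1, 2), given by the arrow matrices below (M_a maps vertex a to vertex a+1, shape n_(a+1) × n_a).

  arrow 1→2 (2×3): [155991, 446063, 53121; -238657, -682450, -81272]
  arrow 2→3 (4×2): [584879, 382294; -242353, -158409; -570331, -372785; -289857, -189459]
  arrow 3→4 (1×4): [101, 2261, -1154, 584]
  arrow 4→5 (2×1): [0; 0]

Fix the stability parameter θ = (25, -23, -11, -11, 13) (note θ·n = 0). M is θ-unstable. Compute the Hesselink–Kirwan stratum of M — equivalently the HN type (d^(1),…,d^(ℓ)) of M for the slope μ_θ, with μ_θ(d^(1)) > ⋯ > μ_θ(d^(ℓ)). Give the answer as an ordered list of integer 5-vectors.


Barcode: M ≅ I[1,1], I[1,3], I[1,4], I[3,3]^2, I[5,5]^2. HN layers by μ_θ (5 steps, strictly decreasing):
  μ^(1)=25; μ^(2)=13; μ^(3)=-3; μ^(4)=-5; μ^(5)=-11

((1, 0, 0, 0, 0); (0, 0, 0, 0, 2); (1, 1, 1, 0, 0); (1, 1, 1, 1, 0); (0, 0, 2, 0, 0))


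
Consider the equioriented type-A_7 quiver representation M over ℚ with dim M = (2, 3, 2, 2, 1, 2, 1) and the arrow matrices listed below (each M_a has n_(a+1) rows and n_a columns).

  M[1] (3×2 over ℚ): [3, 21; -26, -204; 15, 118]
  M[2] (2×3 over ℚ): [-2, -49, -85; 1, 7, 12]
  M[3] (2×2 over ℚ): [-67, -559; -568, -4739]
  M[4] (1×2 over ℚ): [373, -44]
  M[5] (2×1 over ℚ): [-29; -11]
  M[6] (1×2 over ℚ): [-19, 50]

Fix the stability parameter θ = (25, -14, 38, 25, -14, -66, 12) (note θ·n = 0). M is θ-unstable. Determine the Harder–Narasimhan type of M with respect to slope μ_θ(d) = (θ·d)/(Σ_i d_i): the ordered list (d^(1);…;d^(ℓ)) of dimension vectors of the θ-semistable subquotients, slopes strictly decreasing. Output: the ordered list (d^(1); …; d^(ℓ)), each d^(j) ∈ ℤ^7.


Interval decomposition of M: I[1,4], I[1,7], I[2,2], I[6,6].
HN type (ℓ=6): μ^(1)=63/2; μ^(2)=12; μ^(3)=11/2; μ^(4)=-1; μ^(5)=-14; μ^(6)=-66

((0, 0, 1, 1, 0, 0, 0); (0, 0, 0, 0, 0, 0, 1); (1, 1, 0, 0, 0, 0, 0); (1, 1, 1, 1, 1, 1, 0); (0, 1, 0, 0, 0, 0, 0); (0, 0, 0, 0, 0, 1, 0))


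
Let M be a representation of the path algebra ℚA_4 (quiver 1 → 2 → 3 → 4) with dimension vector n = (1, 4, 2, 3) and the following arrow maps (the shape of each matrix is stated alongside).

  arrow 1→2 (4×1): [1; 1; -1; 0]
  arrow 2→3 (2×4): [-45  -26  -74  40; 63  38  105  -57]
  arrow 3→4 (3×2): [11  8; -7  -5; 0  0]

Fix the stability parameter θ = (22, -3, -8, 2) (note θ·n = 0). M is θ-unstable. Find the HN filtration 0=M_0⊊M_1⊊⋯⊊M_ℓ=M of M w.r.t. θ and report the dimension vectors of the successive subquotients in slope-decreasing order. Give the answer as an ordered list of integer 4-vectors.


Interval decomposition of M: I[1,4], I[2,2]^2, I[2,4], I[4,4].
HN type (ℓ=4): μ^(1)=13/4; μ^(2)=2; μ^(3)=-3; μ^(4)=-11/2

((1, 1, 1, 1); (0, 0, 0, 2); (0, 2, 0, 0); (0, 1, 1, 0))


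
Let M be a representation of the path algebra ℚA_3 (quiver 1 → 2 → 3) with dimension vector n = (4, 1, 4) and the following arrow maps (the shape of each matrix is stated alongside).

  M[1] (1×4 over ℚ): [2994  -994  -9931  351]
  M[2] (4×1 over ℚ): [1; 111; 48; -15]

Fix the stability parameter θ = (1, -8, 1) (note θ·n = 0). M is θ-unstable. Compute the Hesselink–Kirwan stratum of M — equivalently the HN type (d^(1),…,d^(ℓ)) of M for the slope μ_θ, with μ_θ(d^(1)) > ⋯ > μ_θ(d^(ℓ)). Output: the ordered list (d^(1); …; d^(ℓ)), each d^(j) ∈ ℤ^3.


Interval decomposition of M: I[1,1]^3, I[1,3], I[3,3]^3.
HN type (ℓ=2): μ^(1)=1; μ^(2)=-7/2

((3, 0, 4); (1, 1, 0))


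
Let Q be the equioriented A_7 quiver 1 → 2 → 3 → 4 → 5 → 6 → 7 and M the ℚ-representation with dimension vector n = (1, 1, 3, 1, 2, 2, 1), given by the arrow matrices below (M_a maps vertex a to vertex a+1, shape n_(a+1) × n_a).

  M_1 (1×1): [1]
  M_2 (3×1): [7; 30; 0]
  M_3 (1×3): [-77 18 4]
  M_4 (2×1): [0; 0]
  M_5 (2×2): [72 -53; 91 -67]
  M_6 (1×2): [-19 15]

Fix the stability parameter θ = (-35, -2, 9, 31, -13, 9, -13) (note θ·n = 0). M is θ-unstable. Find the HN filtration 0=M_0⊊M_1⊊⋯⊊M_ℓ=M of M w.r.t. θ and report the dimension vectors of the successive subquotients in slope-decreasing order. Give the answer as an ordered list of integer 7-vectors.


Barcode: M ≅ I[1,4], I[3,3]^2, I[5,6], I[5,7]. HN layers by μ_θ (5 steps, strictly decreasing):
  μ^(1)=31; μ^(2)=9; μ^(3)=-2; μ^(4)=-13; μ^(5)=-35

((0, 0, 0, 1, 0, 0, 0); (0, 0, 3, 0, 0, 1, 0); (0, 1, 0, 0, 0, 1, 1); (0, 0, 0, 0, 2, 0, 0); (1, 0, 0, 0, 0, 0, 0))


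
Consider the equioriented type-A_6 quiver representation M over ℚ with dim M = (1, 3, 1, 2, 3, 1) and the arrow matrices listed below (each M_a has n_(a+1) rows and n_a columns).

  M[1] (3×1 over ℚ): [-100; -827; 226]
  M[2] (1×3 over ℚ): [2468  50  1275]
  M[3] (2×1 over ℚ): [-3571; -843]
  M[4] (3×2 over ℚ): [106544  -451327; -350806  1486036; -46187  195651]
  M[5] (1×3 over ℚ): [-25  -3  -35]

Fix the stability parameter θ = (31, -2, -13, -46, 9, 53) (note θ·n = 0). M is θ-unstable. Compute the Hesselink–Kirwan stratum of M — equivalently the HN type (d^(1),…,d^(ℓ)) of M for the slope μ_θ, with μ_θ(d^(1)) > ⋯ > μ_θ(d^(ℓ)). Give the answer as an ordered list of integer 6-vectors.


Via rank(M_{q-1}∘⋯∘M_p): M ≅ I[1,2], I[2,2], I[2,6], I[4,5], I[5,5].
μ_θ-semistable layers: μ^(1)=53; μ^(2)=29/2; μ^(3)=9; μ^(4)=-2; μ^(5)=-61/3; μ^(6)=-46

((0, 0, 0, 0, 0, 1); (1, 1, 0, 0, 0, 0); (0, 0, 0, 0, 3, 0); (0, 1, 0, 0, 0, 0); (0, 1, 1, 1, 0, 0); (0, 0, 0, 1, 0, 0))


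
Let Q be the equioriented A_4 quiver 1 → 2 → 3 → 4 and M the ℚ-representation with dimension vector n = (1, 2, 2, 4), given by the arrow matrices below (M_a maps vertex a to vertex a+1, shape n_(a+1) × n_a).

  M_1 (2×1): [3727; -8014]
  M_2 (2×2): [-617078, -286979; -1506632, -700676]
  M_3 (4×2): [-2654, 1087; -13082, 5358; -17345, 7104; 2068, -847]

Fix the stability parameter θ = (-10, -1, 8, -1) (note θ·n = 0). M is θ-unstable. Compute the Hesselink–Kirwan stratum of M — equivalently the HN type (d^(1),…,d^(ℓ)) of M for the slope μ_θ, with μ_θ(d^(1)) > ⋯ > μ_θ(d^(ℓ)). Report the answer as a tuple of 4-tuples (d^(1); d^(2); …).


Barcode: M ≅ I[1,2], I[2,4], I[3,4], I[4,4]^2. HN layers by μ_θ (3 steps, strictly decreasing):
  μ^(1)=7/2; μ^(2)=-1; μ^(3)=-10

((0, 0, 2, 2); (0, 2, 0, 2); (1, 0, 0, 0))


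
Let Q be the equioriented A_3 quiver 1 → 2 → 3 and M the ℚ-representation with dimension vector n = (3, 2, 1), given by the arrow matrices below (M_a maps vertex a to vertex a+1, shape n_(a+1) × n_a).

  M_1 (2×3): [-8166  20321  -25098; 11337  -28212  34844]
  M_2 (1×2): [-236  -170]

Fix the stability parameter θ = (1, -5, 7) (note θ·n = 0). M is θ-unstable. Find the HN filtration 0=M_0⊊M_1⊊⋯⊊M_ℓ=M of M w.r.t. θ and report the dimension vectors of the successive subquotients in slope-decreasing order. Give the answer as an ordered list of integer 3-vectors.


Barcode: M ≅ I[1,1], I[1,2], I[1,3]. HN layers by μ_θ (3 steps, strictly decreasing):
  μ^(1)=7; μ^(2)=1; μ^(3)=-2

((0, 0, 1); (1, 0, 0); (2, 2, 0))


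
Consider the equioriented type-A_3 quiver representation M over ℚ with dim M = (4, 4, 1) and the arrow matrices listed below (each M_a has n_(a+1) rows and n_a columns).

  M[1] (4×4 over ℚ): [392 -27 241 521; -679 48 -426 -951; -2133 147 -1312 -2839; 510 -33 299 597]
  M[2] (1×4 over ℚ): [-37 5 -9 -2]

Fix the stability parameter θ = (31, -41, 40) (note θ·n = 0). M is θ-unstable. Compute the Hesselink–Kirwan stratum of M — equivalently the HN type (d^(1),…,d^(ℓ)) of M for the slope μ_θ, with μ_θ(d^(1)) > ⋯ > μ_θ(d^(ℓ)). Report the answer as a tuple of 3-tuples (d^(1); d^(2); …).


Interval decomposition of M: I[1,1], I[1,2]^2, I[1,3], I[2,2].
HN type (ℓ=4): μ^(1)=40; μ^(2)=31; μ^(3)=-5; μ^(4)=-41

((0, 0, 1); (1, 0, 0); (3, 3, 0); (0, 1, 0))


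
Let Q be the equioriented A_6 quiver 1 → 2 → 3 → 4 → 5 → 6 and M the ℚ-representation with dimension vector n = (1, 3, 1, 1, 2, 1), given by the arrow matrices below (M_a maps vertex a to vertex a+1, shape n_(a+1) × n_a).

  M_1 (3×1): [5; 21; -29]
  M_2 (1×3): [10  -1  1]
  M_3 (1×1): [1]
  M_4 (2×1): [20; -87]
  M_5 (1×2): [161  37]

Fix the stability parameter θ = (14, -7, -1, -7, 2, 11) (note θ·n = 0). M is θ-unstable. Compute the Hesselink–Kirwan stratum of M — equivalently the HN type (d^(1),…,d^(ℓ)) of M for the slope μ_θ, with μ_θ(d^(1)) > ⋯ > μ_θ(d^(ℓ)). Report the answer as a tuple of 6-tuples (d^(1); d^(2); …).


Via rank(M_{q-1}∘⋯∘M_p): M ≅ I[1,2], I[2,2], I[2,6], I[5,5].
μ_θ-semistable layers: μ^(1)=11; μ^(2)=7/2; μ^(3)=2; μ^(4)=-4; μ^(5)=-7

((0, 0, 0, 0, 0, 1); (1, 1, 0, 0, 0, 0); (0, 0, 0, 0, 2, 0); (0, 0, 1, 1, 0, 0); (0, 2, 0, 0, 0, 0))


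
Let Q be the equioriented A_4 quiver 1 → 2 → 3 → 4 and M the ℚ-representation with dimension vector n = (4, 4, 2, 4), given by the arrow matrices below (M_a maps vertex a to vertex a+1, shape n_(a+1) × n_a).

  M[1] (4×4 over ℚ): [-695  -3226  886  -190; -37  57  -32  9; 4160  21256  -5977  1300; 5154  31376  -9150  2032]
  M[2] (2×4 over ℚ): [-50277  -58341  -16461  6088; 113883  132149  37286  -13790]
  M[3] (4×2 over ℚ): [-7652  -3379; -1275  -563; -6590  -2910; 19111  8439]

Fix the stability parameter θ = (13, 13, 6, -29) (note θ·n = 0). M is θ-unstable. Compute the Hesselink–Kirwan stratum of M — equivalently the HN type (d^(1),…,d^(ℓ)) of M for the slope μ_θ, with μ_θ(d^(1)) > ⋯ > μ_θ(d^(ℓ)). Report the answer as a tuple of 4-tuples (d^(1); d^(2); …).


Via rank(M_{q-1}∘⋯∘M_p): M ≅ I[1,1], I[1,2], I[1,4]^2, I[2,2], I[4,4]^2.
μ_θ-semistable layers: μ^(1)=13; μ^(2)=3/4; μ^(3)=-29

((2, 2, 0, 0); (2, 2, 2, 2); (0, 0, 0, 2))


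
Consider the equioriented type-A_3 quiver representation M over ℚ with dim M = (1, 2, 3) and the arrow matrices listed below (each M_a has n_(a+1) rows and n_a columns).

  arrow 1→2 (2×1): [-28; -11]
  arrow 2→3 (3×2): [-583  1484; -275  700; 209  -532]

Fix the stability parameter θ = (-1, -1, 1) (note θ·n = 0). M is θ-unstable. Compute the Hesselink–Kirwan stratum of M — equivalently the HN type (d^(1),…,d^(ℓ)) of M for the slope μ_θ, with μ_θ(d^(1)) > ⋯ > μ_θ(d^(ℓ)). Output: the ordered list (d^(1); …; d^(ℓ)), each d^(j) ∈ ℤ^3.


Barcode: M ≅ I[1,2], I[2,3], I[3,3]^2. HN layers by μ_θ (2 steps, strictly decreasing):
  μ^(1)=1; μ^(2)=-1

((0, 0, 3); (1, 2, 0))


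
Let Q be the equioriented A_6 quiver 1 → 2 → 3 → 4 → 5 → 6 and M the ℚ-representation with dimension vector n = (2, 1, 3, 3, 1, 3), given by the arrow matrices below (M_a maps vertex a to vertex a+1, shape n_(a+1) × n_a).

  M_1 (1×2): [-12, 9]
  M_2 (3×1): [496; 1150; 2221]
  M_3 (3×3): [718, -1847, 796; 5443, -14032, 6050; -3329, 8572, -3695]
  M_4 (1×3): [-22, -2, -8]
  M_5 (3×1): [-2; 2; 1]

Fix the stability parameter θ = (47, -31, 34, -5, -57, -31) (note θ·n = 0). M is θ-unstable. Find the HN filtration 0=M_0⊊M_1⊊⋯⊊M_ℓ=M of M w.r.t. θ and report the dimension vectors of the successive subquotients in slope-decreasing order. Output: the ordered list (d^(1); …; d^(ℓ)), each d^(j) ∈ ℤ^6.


Via rank(M_{q-1}∘⋯∘M_p): M ≅ I[1,1], I[1,6], I[3,4]^2, I[6,6]^2.
μ_θ-semistable layers: μ^(1)=47; μ^(2)=29/2; μ^(3)=-43/6; μ^(4)=-31

((1, 0, 0, 0, 0, 0); (0, 0, 2, 2, 0, 0); (1, 1, 1, 1, 1, 1); (0, 0, 0, 0, 0, 2))


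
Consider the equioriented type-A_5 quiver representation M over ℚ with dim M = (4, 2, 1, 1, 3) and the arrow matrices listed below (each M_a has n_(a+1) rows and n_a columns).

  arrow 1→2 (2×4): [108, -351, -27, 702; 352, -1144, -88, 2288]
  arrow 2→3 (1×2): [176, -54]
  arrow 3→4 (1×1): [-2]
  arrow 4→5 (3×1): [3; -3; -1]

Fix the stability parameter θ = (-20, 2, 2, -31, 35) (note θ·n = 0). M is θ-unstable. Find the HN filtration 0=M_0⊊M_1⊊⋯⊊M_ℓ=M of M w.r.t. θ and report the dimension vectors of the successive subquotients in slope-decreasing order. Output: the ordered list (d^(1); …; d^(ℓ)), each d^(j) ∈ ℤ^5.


Via rank(M_{q-1}∘⋯∘M_p): M ≅ I[1,1]^3, I[1,2], I[2,5], I[5,5]^2.
μ_θ-semistable layers: μ^(1)=35; μ^(2)=2; μ^(3)=-9; μ^(4)=-20

((0, 0, 0, 0, 3); (0, 1, 0, 0, 0); (0, 1, 1, 1, 0); (4, 0, 0, 0, 0))


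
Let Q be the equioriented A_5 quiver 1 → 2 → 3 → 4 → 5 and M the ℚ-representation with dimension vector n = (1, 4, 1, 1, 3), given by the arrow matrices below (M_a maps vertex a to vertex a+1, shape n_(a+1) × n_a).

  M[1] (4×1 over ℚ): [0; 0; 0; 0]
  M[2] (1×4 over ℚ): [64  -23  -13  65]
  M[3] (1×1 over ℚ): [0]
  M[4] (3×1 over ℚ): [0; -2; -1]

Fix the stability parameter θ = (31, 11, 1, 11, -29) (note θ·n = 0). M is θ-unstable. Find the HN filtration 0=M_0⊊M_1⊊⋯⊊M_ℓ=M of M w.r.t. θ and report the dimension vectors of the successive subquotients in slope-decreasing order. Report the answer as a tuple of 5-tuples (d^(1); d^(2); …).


Via rank(M_{q-1}∘⋯∘M_p): M ≅ I[1,1], I[2,2]^3, I[2,3], I[4,5], I[5,5]^2.
μ_θ-semistable layers: μ^(1)=31; μ^(2)=11; μ^(3)=6; μ^(4)=-9; μ^(5)=-29

((1, 0, 0, 0, 0); (0, 3, 0, 0, 0); (0, 1, 1, 0, 0); (0, 0, 0, 1, 1); (0, 0, 0, 0, 2))


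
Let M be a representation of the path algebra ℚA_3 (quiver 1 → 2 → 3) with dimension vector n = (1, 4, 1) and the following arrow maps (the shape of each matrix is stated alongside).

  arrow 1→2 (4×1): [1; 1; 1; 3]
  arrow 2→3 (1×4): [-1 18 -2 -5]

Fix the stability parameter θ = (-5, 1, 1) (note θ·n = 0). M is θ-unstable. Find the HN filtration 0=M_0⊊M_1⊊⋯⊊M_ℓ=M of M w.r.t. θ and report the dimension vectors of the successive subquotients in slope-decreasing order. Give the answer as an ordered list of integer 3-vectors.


Barcode: M ≅ I[1,2], I[2,2]^2, I[2,3]. HN layers by μ_θ (2 steps, strictly decreasing):
  μ^(1)=1; μ^(2)=-5

((0, 4, 1); (1, 0, 0))
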